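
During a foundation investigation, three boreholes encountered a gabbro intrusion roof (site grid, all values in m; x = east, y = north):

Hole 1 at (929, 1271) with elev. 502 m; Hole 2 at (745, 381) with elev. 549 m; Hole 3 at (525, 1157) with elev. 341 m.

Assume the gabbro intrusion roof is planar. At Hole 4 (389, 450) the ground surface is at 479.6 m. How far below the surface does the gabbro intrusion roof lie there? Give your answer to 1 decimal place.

Let the plane be z = a·x + b·y + c.
Hole 2−Hole 1: −184a − 890b = 47;  Hole 3−Hole 1: −404a − 114b = −161.
Solving gives a = 0.439028, b = −0.143574.
Then c = 502 − a·929 − b·1271 = 276.63.
At (389, 450): z_contact = 170.78 − 64.61 + 276.63 = 382.80 m.
Depth below ground = 479.6 − 382.80 = 96.8 m.

96.8 m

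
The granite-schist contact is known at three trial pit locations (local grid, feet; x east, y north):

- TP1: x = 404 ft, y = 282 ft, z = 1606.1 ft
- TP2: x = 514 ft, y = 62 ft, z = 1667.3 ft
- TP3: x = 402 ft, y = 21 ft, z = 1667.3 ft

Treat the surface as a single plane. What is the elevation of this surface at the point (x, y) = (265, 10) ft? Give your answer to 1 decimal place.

1658.1 ft

Two edge vectors: TP1→TP2 = (110, -220, 61.2), TP1→TP3 = (-2, -261, 61.2).
Normal n = (TP1→TP2) × (TP1→TP3) = (2509.2, -6854.4, -29150).
So ∂z/∂x = −n_x/n_z = 0.08608 and ∂z/∂y = −n_y/n_z = −0.23514.
Intercept c from TP1: 1606.1 − 34.78 + 66.31 = 1637.63.
At (265, 10): z = 22.8 − 2.4 + 1637.63 = 1658.1 ft.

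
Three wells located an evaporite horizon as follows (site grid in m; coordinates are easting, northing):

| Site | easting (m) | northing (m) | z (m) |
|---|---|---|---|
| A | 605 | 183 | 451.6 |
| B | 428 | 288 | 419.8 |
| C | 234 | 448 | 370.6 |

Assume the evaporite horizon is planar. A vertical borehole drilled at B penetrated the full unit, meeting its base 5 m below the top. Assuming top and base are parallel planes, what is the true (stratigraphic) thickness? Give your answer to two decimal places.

4.76 m

Two edge vectors: A→B = (-177, 105, -31.8), A→C = (-371, 265, -81).
Normal n = (A→B) × (A→C) = (-78, -2539.2, -7950).
So ∂z/∂easting = −n_x/n_z = −0.00981 and ∂z/∂northing = −n_y/n_z = −0.31940.
|∇z| = √(a²+b²) = 0.31955, so dip δ = arctan(0.31955) = 17.72°.
True thickness = vertical thickness × cos δ = 5 × cos 17.72° = 4.76 m.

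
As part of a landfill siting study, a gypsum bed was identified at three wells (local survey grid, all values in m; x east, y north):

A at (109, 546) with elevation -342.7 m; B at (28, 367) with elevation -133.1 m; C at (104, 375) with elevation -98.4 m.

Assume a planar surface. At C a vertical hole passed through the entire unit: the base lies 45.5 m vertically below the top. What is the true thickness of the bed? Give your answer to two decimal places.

24.45 m

Two edge vectors: A→B = (-81, -179, 209.6), A→C = (-5, -171, 244.3).
Normal n = (A→B) × (A→C) = (-7888.1, 18740.3, 12956).
So ∂z/∂x = −n_x/n_z = 0.60884 and ∂z/∂y = −n_y/n_z = −1.44646.
|∇z| = √(a²+b²) = 1.56937, so dip δ = arctan(1.56937) = 57.49°.
True thickness = vertical thickness × cos δ = 45.5 × cos 57.49° = 24.45 m.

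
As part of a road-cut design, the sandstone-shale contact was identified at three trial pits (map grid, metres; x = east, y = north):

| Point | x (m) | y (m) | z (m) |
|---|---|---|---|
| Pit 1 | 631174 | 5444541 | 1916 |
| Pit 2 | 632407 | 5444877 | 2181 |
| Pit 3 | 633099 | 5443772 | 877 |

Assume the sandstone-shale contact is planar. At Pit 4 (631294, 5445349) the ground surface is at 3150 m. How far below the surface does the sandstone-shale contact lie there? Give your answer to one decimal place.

337.5 m

Two edge vectors: Pit 1→Pit 2 = (1233, 336, 265), Pit 1→Pit 3 = (1925, -769, -1039).
Normal n = (Pit 1→Pit 2) × (Pit 1→Pit 3) = (-145319, 1791212, -1594977).
So ∂z/∂x = −n_x/n_z = −0.091110405 and ∂z/∂y = −n_y/n_z = 1.123033122.
Intercept c from Pit 1: 1916 + 57506.52 − 6114399.88 = −6054977.36.
At (631294, 5445349): z_contact = −57517.45 + 6115307.29 − 6054977.36 = 2812.48 m.
Depth below ground = 3150 − 2812.48 = 337.5 m.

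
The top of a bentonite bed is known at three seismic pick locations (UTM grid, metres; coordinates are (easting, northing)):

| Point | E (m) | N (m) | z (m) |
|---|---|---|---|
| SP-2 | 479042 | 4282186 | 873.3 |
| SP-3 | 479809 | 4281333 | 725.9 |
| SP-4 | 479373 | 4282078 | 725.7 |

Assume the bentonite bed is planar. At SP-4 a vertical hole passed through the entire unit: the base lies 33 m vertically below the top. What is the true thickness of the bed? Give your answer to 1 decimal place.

27.8 m

Two edge vectors: SP-2→SP-3 = (767, -853, -147.4), SP-2→SP-4 = (331, -108, -147.6).
Normal n = (SP-2→SP-3) × (SP-2→SP-4) = (109983.6, 64419.8, 199507).
So ∂z/∂E = −n_x/n_z = −0.55128 and ∂z/∂N = −n_y/n_z = −0.32289.
|∇z| = √(a²+b²) = 0.63888, so dip δ = arctan(0.63888) = 32.57°.
True thickness = vertical thickness × cos δ = 33 × cos 32.57° = 27.8 m.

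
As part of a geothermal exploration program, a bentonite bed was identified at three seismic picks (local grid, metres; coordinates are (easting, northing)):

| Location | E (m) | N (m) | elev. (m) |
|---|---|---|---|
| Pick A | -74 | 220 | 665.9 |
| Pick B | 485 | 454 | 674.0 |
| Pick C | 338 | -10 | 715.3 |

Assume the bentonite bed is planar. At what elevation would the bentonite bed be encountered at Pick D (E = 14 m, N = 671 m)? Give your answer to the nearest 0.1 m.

Let the plane be z = a·E + b·N + c.
Pick B−Pick A: 559a + 234b = 8.1;  Pick C−Pick A: 412a − 230b = 49.4.
Solving gives a = 0.05966, b = −0.10791.
Then c = 665.9 − a·-74 − b·220 = 694.06.
At (14, 671): z = 0.8 − 72.4 + 694.06 = 622.5 m.

622.5 m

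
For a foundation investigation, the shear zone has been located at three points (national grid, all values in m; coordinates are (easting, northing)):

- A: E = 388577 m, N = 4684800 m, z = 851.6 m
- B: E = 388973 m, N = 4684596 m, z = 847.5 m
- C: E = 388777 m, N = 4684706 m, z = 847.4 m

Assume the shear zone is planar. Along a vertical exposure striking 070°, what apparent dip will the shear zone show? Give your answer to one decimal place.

Two edge vectors: A→B = (396, -204, -4.1), A→C = (200, -94, -4.2).
Normal n = (A→B) × (A→C) = (471.4, 843.2, 3576).
So ∂z/∂E = −n_x/n_z = −0.13182 and ∂z/∂N = −n_y/n_z = −0.23579.
Unit vector along 070° is (sin 70°, cos 70°) = (0.9397, 0.3420).
Slope in that direction = a·(0.9397) + b·(0.3420) = −0.20452.
Apparent dip = arctan|0.20452| = 11.6° (true dip is 15.1°, so apparent ≤ true as expected).

11.6°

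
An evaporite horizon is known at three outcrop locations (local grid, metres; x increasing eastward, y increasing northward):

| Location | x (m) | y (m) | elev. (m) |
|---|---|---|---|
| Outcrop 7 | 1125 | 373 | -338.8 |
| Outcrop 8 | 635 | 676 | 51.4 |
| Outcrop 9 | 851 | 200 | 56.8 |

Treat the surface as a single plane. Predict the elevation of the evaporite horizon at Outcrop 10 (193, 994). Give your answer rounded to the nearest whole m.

380 m

Let the plane be z = a·x + b·y + c.
Outcrop 8−Outcrop 7: −490a + 303b = 390.2;  Outcrop 9−Outcrop 7: −274a − 173b = 395.6.
Solving gives a = −1.11669, b = −0.51808.
Then c = -338.8 − a·1125 − b·373 = 1110.72.
At (193, 994): z = −215.5 − 515.0 + 1110.72 = 380.2 m.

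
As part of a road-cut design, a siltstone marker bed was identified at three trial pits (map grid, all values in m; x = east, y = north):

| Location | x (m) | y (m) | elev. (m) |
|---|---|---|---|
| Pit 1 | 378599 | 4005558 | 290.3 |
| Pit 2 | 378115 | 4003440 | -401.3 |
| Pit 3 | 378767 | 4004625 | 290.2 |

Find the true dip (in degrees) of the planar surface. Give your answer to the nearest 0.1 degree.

Let the plane be z = a·x + b·y + c.
Pit 2−Pit 1: −484a − 2118b = −691.6;  Pit 3−Pit 1: 168a − 933b = −0.1.
Solving gives a = 0.79893, b = 0.14397.
Gradient magnitude |∇z| = √(a² + b²) = √(0.63829 + 0.02073) = 0.81180.
True dip = arctan(0.81180) = 39.1°, dipping toward W (azimuth ≈ 260°).

39.1°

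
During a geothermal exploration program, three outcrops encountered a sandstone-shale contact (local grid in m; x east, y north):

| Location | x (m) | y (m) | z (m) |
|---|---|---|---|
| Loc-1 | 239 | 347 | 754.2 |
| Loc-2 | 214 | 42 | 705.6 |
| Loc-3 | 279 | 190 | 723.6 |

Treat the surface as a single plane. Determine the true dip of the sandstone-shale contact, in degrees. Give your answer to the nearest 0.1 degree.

11.2°

Two edge vectors: Loc-1→Loc-2 = (-25, -305, -48.6), Loc-1→Loc-3 = (40, -157, -30.6).
Normal n = (Loc-1→Loc-2) × (Loc-1→Loc-3) = (1702.8, -2709, 16125).
So ∂z/∂x = −n_x/n_z = −0.10560 and ∂z/∂y = −n_y/n_z = 0.16800.
Gradient magnitude |∇z| = √(a² + b²) = √(0.01115 + 0.02822) = 0.19843.
True dip = arctan(0.19843) = 11.2°, dipping toward SSE (azimuth ≈ 148°).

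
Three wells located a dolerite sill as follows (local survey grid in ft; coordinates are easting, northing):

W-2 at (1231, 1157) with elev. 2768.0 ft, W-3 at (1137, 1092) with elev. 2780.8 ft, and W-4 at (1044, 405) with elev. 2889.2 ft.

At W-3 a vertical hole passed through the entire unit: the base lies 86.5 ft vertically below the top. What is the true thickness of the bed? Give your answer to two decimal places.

85.46 ft

Let the plane be z = a·easting + b·northing + c.
W-3−W-2: −94a − 65b = 12.8;  W-4−W-2: −187a − 752b = 121.2.
Solving gives a = −0.02986, b = −0.15375.
|∇z| = √(a²+b²) = 0.15662, so dip δ = arctan(0.15662) = 8.90°.
True thickness = vertical thickness × cos δ = 86.5 × cos 8.90° = 85.46 ft.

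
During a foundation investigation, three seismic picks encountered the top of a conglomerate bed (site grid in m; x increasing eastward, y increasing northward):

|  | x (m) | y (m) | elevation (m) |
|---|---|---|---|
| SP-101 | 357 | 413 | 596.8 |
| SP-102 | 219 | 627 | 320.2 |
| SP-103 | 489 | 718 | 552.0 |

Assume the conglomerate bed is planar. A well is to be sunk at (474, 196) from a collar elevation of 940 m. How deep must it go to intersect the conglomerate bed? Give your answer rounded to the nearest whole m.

Let the plane be z = a·x + b·y + c.
SP-102−SP-101: −138a + 214b = −276.6;  SP-103−SP-101: 132a + 305b = −44.8.
Solving gives a = 1.06309, b = −0.60698.
Then c = 596.8 − a·357 − b·413 = 467.96.
At (474, 196): z_contact = 503.9 − 119.0 + 467.96 = 852.9 m.
Depth below ground = 940 − 852.9 = 87 m.

87 m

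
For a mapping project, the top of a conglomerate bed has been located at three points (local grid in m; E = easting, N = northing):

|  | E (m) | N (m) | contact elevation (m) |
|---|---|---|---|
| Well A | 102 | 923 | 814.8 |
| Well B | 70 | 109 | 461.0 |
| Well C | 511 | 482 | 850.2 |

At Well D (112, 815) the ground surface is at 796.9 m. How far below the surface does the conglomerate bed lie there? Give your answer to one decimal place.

Let the plane be z = a·E + b·N + c.
Well B−Well A: −32a − 814b = −353.8;  Well C−Well A: 409a − 441b = 35.4.
Solving gives a = 0.53263, b = 0.41371.
Then c = 814.8 − a·102 − b·923 = 378.62.
At (112, 815): z_contact = 59.65 + 337.17 + 378.62 = 775.45 m.
Depth below ground = 796.9 − 775.45 = 21.5 m.

21.5 m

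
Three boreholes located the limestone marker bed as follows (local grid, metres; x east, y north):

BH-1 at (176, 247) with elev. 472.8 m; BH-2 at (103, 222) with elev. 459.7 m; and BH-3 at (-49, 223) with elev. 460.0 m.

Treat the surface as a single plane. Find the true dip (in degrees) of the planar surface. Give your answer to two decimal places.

27.46°

Let the plane be z = a·x + b·y + c.
BH-2−BH-1: −73a − 25b = −13.1;  BH-3−BH-1: −225a − 24b = −12.8.
Solving gives a = 0.00145, b = 0.51978.
Gradient magnitude |∇z| = √(a² + b²) = √(0.00000 + 0.27017) = 0.51978.
True dip = arctan(0.51978) = 27.46°, dipping toward S (azimuth ≈ 180°).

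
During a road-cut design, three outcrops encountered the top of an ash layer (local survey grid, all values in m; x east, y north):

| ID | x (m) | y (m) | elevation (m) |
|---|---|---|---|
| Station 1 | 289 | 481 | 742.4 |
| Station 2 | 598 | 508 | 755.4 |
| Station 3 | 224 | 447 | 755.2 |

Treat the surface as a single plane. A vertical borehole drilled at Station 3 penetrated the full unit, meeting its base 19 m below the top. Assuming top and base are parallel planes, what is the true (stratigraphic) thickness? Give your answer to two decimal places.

16.61 m

Let the plane be z = a·x + b·y + c.
Station 2−Station 1: 309a + 27b = 13;  Station 3−Station 1: −65a − 34b = 12.8.
Solving gives a = 0.09000, b = −0.54853.
|∇z| = √(a²+b²) = 0.55587, so dip δ = arctan(0.55587) = 29.07°.
True thickness = vertical thickness × cos δ = 19 × cos 29.07° = 16.61 m.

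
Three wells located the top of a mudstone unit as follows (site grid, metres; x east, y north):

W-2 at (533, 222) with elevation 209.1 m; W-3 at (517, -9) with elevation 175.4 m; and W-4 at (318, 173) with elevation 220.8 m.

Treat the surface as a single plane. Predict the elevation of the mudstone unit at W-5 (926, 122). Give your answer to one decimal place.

Let the plane be z = a·x + b·y + c.
W-3−W-2: −16a − 231b = −33.7;  W-4−W-2: −215a − 49b = 11.7.
Solving gives a = −0.08907, b = 0.15206.
Then c = 209.1 − a·533 − b·222 = 222.82.
At (926, 122): z = −82.5 + 18.6 + 222.82 = 158.9 m.

158.9 m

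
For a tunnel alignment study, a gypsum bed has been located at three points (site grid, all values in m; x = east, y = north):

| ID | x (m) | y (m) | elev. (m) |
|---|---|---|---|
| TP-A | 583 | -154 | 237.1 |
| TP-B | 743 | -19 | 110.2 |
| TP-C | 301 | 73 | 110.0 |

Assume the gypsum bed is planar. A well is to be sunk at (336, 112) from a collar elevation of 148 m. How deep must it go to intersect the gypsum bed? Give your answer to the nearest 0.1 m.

72.9 m

Let the plane be z = a·x + b·y + c.
TP-B−TP-A: 160a + 135b = −126.9;  TP-C−TP-A: −282a + 227b = −127.1.
Solving gives a = −0.15658, b = −0.75443.
Then c = 237.1 − a·583 − b·-154 = 212.20.
At (336, 112): z_contact = −52.61 − 84.50 + 212.20 = 75.10 m.
Depth below ground = 148 − 75.10 = 72.9 m.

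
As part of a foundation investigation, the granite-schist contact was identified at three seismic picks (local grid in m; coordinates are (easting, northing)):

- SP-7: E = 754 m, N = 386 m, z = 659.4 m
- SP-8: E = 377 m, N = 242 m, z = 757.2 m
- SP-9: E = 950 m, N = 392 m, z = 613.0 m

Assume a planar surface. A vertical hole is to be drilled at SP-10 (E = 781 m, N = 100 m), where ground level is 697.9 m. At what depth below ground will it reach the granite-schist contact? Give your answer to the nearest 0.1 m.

Two edge vectors: SP-7→SP-8 = (-377, -144, 97.8), SP-7→SP-9 = (196, 6, -46.4).
Normal n = (SP-7→SP-8) × (SP-7→SP-9) = (6094.8, 1676, 25962).
So ∂z/∂E = −n_x/n_z = −0.23476 and ∂z/∂N = −n_y/n_z = −0.06456.
Intercept c from SP-7: 659.4 + 177.01 + 24.92 = 861.33.
At (781, 100): z_contact = −183.35 − 6.46 + 861.33 = 671.52 m.
Depth below ground = 697.9 − 671.52 = 26.4 m.

26.4 m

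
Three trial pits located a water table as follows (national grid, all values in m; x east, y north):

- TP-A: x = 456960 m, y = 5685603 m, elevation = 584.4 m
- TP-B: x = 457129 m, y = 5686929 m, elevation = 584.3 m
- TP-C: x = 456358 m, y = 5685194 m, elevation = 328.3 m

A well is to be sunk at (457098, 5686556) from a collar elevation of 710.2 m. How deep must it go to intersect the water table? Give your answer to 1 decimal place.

118.2 m

Let the plane be z = a·x + b·y + c.
TP-B−TP-A: 169a + 1326b = −0.1;  TP-C−TP-A: −602a − 409b = −256.1.
Solving gives a = 0.465800384, b = −0.059442130.
Then c = 584.4 − a·456960 − b·5685603 = 125696.61.
At (457098, 5686556): z_contact = 212916.42 − 338021.00 + 125696.61 = 592.03 m.
Depth below ground = 710.2 − 592.03 = 118.2 m.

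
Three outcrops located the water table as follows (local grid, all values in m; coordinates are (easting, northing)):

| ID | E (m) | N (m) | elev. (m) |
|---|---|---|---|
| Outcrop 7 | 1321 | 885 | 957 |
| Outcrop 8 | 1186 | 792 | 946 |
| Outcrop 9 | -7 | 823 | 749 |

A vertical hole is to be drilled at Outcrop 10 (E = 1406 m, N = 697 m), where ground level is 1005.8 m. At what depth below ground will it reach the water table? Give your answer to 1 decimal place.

13.0 m

Two edge vectors: Outcrop 7→Outcrop 8 = (-135, -93, -11), Outcrop 7→Outcrop 9 = (-1328, -62, -208).
Normal n = (Outcrop 7→Outcrop 8) × (Outcrop 7→Outcrop 9) = (18662, -13472, -115134).
So ∂z/∂E = −n_x/n_z = 0.162089 and ∂z/∂N = −n_y/n_z = −0.117011.
Intercept c from Outcrop 7: 957 − 214.12 + 103.56 = 846.44.
At (1406, 697): z_contact = 227.90 − 81.56 + 846.44 = 992.78 m.
Depth below ground = 1005.8 − 992.78 = 13.0 m.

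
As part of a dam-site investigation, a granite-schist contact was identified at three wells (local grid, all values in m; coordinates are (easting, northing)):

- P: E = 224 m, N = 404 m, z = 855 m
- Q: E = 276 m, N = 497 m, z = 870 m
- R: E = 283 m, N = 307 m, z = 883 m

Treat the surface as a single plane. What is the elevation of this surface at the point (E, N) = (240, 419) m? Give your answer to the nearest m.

Two edge vectors: P→Q = (52, 93, 15), P→R = (59, -97, 28).
Normal n = (P→Q) × (P→R) = (4059, -571, -10531).
So ∂z/∂E = −n_x/n_z = 0.38543 and ∂z/∂N = −n_y/n_z = −0.05422.
Intercept c from P: 855 − 86.34 + 21.91 = 790.57.
At (240, 419): z = 92.5 − 22.7 + 790.57 = 860.4 m.

860 m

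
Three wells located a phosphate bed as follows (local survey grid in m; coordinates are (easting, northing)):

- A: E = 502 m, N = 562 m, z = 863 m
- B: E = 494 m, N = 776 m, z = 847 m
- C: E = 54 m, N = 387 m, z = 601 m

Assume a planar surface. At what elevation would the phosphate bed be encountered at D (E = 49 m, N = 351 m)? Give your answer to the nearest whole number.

Let the plane be z = a·E + b·N + c.
B−A: −8a + 214b = −16;  C−A: −448a − 175b = −262.
Solving gives a = 0.60519, b = −0.05214.
Then c = 863 − a·502 − b·562 = 588.50.
At (49, 351): z = 29.7 − 18.3 + 588.50 = 599.9 m.

600 m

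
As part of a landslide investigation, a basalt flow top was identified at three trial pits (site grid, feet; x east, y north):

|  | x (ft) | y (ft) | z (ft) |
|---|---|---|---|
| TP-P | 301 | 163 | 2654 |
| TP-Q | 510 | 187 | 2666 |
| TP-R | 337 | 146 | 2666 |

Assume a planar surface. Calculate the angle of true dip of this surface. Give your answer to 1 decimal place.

25.8°

Two edge vectors: TP-P→TP-Q = (209, 24, 12), TP-P→TP-R = (36, -17, 12).
Normal n = (TP-P→TP-Q) × (TP-P→TP-R) = (492, -2076, -4417).
So ∂z/∂x = −n_x/n_z = 0.11139 and ∂z/∂y = −n_y/n_z = −0.47000.
Gradient magnitude |∇z| = √(a² + b²) = √(0.01241 + 0.22090) = 0.48302.
True dip = arctan(0.48302) = 25.8°, dipping toward NNW (azimuth ≈ 347°).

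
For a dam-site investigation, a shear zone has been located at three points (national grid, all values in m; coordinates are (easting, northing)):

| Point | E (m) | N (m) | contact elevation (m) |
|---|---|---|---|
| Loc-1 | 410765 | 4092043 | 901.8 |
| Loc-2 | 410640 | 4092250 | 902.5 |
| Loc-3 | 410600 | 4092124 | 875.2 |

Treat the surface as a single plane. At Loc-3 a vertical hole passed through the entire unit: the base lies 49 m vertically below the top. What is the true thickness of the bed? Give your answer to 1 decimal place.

47.3 m

Two edge vectors: Loc-1→Loc-2 = (-125, 207, 0.7), Loc-1→Loc-3 = (-165, 81, -26.6).
Normal n = (Loc-1→Loc-2) × (Loc-1→Loc-3) = (-5562.9, -3440.5, 24030).
So ∂z/∂E = −n_x/n_z = 0.23150 and ∂z/∂N = −n_y/n_z = 0.14318.
|∇z| = √(a²+b²) = 0.27220, so dip δ = arctan(0.27220) = 15.23°.
True thickness = vertical thickness × cos δ = 49 × cos 15.23° = 47.3 m.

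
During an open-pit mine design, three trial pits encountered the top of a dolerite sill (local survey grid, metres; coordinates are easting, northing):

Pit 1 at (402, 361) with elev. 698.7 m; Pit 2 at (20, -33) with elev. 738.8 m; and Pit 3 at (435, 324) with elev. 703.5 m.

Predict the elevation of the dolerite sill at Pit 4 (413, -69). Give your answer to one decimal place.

748.9 m

Two edge vectors: Pit 1→Pit 2 = (-382, -394, 40.1), Pit 1→Pit 3 = (33, -37, 4.8).
Normal n = (Pit 1→Pit 2) × (Pit 1→Pit 3) = (-407.5, 3156.9, 27136).
So ∂z/∂easting = −n_x/n_z = 0.01502 and ∂z/∂northing = −n_y/n_z = −0.11634.
Intercept c from Pit 1: 698.7 − 6.04 + 42.00 = 734.66.
At (413, -69): z = 6.2 + 8.0 + 734.66 = 748.9 m.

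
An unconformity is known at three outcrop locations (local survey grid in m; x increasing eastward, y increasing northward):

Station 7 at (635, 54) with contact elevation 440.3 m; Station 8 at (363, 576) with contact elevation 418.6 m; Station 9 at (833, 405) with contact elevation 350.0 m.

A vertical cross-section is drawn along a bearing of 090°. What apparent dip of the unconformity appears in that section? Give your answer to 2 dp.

Two edge vectors: Station 7→Station 8 = (-272, 522, -21.7), Station 7→Station 9 = (198, 351, -90.3).
Normal n = (Station 7→Station 8) × (Station 7→Station 9) = (-39519.9, -28858.2, -198828).
So ∂z/∂x = −n_x/n_z = −0.19876 and ∂z/∂y = −n_y/n_z = −0.14514.
Unit vector along 090° is (sin 90°, cos 90°) = (1.0000, 0.0000).
Slope in that direction = a·(1.0000) + b·(0.0000) = −0.19876.
Apparent dip = arctan|0.19876| = 11.24° (true dip is 13.8°, so apparent ≤ true as expected).

11.24°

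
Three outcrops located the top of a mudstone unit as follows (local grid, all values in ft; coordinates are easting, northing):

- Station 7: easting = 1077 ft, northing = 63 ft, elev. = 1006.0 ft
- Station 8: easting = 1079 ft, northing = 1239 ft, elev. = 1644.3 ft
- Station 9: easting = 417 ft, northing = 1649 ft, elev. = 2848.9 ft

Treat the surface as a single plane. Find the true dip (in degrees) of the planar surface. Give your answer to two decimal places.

Let the plane be z = a·easting + b·northing + c.
Station 8−Station 7: 2a + 1176b = 638.3;  Station 9−Station 7: −660a + 1586b = 1842.9.
Solving gives a = −1.48192, b = 0.54529.
Gradient magnitude |∇z| = √(a² + b²) = √(2.19608 + 0.29734) = 1.57906.
True dip = arctan(1.57906) = 57.65°, dipping toward ESE (azimuth ≈ 110°).

57.65°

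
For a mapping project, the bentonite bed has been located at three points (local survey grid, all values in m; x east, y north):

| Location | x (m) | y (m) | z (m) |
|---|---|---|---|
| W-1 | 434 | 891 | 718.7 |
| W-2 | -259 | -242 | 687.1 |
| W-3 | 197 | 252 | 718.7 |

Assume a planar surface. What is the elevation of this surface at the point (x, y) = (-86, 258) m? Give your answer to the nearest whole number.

686 m

Two edge vectors: W-1→W-2 = (-693, -1133, -31.6), W-1→W-3 = (-237, -639, 0).
Normal n = (W-1→W-2) × (W-1→W-3) = (-20192.4, 7489.2, 174306).
So ∂z/∂x = −n_x/n_z = 0.11584 and ∂z/∂y = −n_y/n_z = −0.04297.
Intercept c from W-1: 718.7 − 50.28 + 38.28 = 706.71.
At (-86, 258): z = −10.0 − 11.1 + 706.71 = 685.7 m.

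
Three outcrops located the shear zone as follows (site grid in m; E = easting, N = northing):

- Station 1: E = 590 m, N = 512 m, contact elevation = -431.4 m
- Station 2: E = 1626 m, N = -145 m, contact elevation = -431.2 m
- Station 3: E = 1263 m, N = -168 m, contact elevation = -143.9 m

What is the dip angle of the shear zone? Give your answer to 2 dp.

53.35°

Let the plane be z = a·E + b·N + c.
Station 2−Station 1: 1036a − 657b = 0.2;  Station 3−Station 1: 673a − 680b = 287.5.
Solving gives a = −0.71955, b = −1.13494.
Gradient magnitude |∇z| = √(a² + b²) = √(0.51775 + 1.28808) = 1.34381.
True dip = arctan(1.34381) = 53.35°, dipping toward NNE (azimuth ≈ 032°).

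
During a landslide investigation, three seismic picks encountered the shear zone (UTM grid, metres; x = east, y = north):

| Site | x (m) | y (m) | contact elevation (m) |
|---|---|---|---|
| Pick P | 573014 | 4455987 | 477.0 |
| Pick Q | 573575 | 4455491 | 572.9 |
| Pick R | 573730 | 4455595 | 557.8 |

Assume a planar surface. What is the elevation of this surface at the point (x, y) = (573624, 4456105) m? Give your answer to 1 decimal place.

Let the plane be z = a·x + b·y + c.
Pick Q−Pick P: 561a − 496b = 95.9;  Pick R−Pick P: 716a − 392b = 80.8.
Solving gives a = 0.018369520, b = −0.172569958.
Then c = 477 − a·573014 − b·4455987 = 758920.50.
At (573624, 4456105): z = 10537.2 − 768989.9 + 758920.50 = 467.8 m.

467.8 m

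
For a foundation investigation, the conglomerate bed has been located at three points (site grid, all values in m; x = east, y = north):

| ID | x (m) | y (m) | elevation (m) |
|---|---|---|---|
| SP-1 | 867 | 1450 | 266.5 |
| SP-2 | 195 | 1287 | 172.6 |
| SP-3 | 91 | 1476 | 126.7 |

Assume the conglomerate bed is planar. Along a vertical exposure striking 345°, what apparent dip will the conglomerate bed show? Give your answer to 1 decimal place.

10.6°

Let the plane be z = a·x + b·y + c.
SP-2−SP-1: −672a − 163b = −93.9;  SP-3−SP-1: −776a + 26b = −139.8.
Solving gives a = 0.17525, b = −0.14642.
Unit vector along 345° is (sin 345°, cos 345°) = (-0.2588, 0.9659).
Slope in that direction = a·(-0.2588) + b·(0.9659) = −0.18679.
Apparent dip = arctan|0.18679| = 10.6° (true dip is 12.9°, so apparent ≤ true as expected).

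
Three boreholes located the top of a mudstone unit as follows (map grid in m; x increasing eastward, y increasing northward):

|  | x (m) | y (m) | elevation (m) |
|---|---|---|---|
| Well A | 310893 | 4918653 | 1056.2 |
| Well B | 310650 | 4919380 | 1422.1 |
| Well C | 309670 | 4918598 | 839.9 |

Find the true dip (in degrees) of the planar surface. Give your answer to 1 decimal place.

Two edge vectors: Well A→Well B = (-243, 727, 365.9), Well A→Well C = (-1223, -55, -216.3).
Normal n = (Well A→Well B) × (Well A→Well C) = (-137125.6, -500056.6, 902486).
So ∂z/∂x = −n_x/n_z = 0.15194 and ∂z/∂y = −n_y/n_z = 0.55409.
Gradient magnitude |∇z| = √(a² + b²) = √(0.02309 + 0.30701) = 0.57454.
True dip = arctan(0.57454) = 29.9°, dipping toward SSW (azimuth ≈ 195°).

29.9°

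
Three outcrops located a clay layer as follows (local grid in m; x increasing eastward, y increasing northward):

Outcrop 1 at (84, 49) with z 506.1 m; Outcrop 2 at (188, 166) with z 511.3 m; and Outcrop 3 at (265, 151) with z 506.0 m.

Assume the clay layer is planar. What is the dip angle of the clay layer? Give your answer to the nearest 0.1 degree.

Two edge vectors: Outcrop 1→Outcrop 2 = (104, 117, 5.2), Outcrop 1→Outcrop 3 = (181, 102, -0.1).
Normal n = (Outcrop 1→Outcrop 2) × (Outcrop 1→Outcrop 3) = (-542.1, 951.6, -10569).
So ∂z/∂x = −n_x/n_z = −0.05129 and ∂z/∂y = −n_y/n_z = 0.09004.
Gradient magnitude |∇z| = √(a² + b²) = √(0.00263 + 0.00811) = 0.10362.
True dip = arctan(0.10362) = 5.9°, dipping toward SSE (azimuth ≈ 150°).

5.9°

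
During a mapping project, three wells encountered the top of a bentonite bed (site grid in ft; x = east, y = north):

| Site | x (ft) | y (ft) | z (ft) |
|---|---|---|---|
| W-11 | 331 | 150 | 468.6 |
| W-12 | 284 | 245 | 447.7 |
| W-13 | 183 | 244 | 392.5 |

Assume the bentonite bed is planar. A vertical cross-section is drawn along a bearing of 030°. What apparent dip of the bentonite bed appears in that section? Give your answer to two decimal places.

Two edge vectors: W-11→W-12 = (-47, 95, -20.9), W-11→W-13 = (-148, 94, -76.1).
Normal n = (W-11→W-12) × (W-11→W-13) = (-5264.9, -483.5, 9642).
So ∂z/∂x = −n_x/n_z = 0.54604 and ∂z/∂y = −n_y/n_z = 0.05015.
Unit vector along 030° is (sin 30°, cos 30°) = (0.5000, 0.8660).
Slope in that direction = a·(0.5000) + b·(0.8660) = 0.31645.
Apparent dip = arctan|0.31645| = 17.56° (true dip is 28.7°, so apparent ≤ true as expected).

17.56°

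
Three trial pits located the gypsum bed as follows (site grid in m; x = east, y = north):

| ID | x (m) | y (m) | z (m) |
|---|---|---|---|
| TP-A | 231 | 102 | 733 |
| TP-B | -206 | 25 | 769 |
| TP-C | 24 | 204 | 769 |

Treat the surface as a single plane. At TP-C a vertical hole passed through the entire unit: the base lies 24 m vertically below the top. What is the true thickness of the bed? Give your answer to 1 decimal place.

23.6 m

Two edge vectors: TP-A→TP-B = (-437, -77, 36), TP-A→TP-C = (-207, 102, 36).
Normal n = (TP-A→TP-B) × (TP-A→TP-C) = (-6444, 8280, -60513).
So ∂z/∂x = −n_x/n_z = −0.10649 and ∂z/∂y = −n_y/n_z = 0.13683.
|∇z| = √(a²+b²) = 0.17339, so dip δ = arctan(0.17339) = 9.84°.
True thickness = vertical thickness × cos δ = 24 × cos 9.84° = 23.6 m.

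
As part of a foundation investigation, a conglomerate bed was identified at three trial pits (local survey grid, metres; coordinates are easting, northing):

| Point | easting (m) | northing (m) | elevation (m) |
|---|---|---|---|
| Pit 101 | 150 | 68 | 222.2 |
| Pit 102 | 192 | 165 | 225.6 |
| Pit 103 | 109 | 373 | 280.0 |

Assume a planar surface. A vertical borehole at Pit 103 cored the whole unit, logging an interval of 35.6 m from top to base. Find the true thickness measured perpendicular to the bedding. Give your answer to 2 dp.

Let the plane be z = a·easting + b·northing + c.
Pit 102−Pit 101: 42a + 97b = 3.4;  Pit 103−Pit 101: −41a + 305b = 57.8.
Solving gives a = −0.27221, b = 0.15292.
|∇z| = √(a²+b²) = 0.31222, so dip δ = arctan(0.31222) = 17.34°.
True thickness = vertical thickness × cos δ = 35.6 × cos 17.34° = 33.98 m.

33.98 m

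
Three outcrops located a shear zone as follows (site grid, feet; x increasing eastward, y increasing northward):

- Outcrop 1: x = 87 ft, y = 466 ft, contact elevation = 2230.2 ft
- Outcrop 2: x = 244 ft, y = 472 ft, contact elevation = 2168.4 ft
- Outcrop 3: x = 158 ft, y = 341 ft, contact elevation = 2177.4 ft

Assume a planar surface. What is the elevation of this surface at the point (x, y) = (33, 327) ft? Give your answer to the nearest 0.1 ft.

2224.8 ft

Let the plane be z = a·x + b·y + c.
Outcrop 2−Outcrop 1: 157a + 6b = −61.8;  Outcrop 3−Outcrop 1: 71a − 125b = −52.8.
Solving gives a = −0.40107, b = 0.19459.
Then c = 2230.2 − a·87 − b·466 = 2174.41.
At (33, 327): z = −13.2 + 63.6 + 2174.41 = 2224.8 ft.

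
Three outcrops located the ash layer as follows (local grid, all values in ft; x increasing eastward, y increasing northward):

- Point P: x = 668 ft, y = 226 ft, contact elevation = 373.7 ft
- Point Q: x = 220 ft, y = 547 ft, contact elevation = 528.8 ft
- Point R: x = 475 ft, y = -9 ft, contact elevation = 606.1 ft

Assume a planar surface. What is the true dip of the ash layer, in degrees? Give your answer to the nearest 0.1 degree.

38.6°

Let the plane be z = a·x + b·y + c.
Point Q−Point P: −448a + 321b = 155.1;  Point R−Point P: −193a − 235b = 232.4.
Solving gives a = −0.66404, b = −0.44358.
Gradient magnitude |∇z| = √(a² + b²) = √(0.44095 + 0.19676) = 0.79857.
True dip = arctan(0.79857) = 38.6°, dipping toward ENE (azimuth ≈ 056°).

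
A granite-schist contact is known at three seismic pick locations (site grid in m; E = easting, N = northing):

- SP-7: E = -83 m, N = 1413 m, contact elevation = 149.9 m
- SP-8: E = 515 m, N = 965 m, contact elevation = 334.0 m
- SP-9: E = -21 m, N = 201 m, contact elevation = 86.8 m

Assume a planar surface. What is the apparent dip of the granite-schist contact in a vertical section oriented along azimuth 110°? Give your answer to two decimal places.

Two edge vectors: SP-7→SP-8 = (598, -448, 184.1), SP-7→SP-9 = (62, -1212, -63.1).
Normal n = (SP-7→SP-8) × (SP-7→SP-9) = (251398, 49148, -697000).
So ∂z/∂E = −n_x/n_z = 0.36069 and ∂z/∂N = −n_y/n_z = 0.07051.
Unit vector along 110° is (sin 110°, cos 110°) = (0.9397, -0.3420).
Slope in that direction = a·(0.9397) + b·(-0.3420) = 0.31482.
Apparent dip = arctan|0.31482| = 17.47° (true dip is 20.2°, so apparent ≤ true as expected).

17.47°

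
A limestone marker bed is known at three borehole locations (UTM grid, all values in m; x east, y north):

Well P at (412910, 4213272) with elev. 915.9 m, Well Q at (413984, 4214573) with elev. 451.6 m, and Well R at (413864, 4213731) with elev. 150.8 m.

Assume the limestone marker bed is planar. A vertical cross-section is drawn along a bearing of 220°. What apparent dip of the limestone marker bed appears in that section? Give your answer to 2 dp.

15.87°

Let the plane be z = a·x + b·y + c.
Well Q−Well P: 1074a + 1301b = −464.3;  Well R−Well P: 954a + 459b = −765.1.
Solving gives a = −1.04557, b = 0.50626.
Unit vector along 220° is (sin 220°, cos 220°) = (-0.6428, -0.7660).
Slope in that direction = a·(-0.6428) + b·(-0.7660) = 0.28426.
Apparent dip = arctan|0.28426| = 15.87° (true dip is 49.3°, so apparent ≤ true as expected).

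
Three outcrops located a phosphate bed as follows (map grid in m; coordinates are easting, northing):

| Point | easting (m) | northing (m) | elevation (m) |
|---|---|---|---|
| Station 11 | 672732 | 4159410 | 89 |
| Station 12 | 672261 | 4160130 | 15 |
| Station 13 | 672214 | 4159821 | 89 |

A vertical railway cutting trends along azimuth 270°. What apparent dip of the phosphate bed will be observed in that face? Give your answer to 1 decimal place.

Two edge vectors: Station 11→Station 12 = (-471, 720, -74), Station 11→Station 13 = (-518, 411, 0).
Normal n = (Station 11→Station 12) × (Station 11→Station 13) = (30414, 38332, 179379).
So ∂z/∂easting = −n_x/n_z = −0.16955 and ∂z/∂northing = −n_y/n_z = −0.21369.
Unit vector along 270° is (sin 270°, cos 270°) = (-1.0000, -0.0000).
Slope in that direction = a·(-1.0000) + b·(-0.0000) = 0.16955.
Apparent dip = arctan|0.16955| = 9.6° (true dip is 15.3°, so apparent ≤ true as expected).

9.6°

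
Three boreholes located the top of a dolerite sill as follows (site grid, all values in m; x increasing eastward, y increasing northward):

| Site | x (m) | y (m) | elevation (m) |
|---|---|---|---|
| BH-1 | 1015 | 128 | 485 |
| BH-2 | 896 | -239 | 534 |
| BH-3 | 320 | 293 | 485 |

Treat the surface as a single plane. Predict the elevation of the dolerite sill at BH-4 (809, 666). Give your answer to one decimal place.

424.4 m

Let the plane be z = a·x + b·y + c.
BH-2−BH-1: −119a − 367b = 49;  BH-3−BH-1: −695a + 165b = 0.
Solving gives a = −0.029432, b = −0.123972.
Then c = 485 − a·1015 − b·128 = 530.74.
At (809, 666): z = −23.8 − 82.6 + 530.74 = 424.4 m.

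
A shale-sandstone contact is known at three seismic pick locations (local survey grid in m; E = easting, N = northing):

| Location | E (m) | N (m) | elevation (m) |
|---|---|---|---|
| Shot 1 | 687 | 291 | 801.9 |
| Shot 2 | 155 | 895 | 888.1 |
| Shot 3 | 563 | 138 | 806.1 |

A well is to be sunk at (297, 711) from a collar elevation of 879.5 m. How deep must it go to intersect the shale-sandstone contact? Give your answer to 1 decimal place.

15.6 m

Let the plane be z = a·E + b·N + c.
Shot 2−Shot 1: −532a + 604b = 86.2;  Shot 3−Shot 1: −124a − 153b = 4.2.
Solving gives a = −0.10062, b = 0.05409.
Then c = 801.9 − a·687 − b·291 = 855.28.
At (297, 711): z_contact = −29.88 + 38.46 + 855.28 = 863.86 m.
Depth below ground = 879.5 − 863.86 = 15.6 m.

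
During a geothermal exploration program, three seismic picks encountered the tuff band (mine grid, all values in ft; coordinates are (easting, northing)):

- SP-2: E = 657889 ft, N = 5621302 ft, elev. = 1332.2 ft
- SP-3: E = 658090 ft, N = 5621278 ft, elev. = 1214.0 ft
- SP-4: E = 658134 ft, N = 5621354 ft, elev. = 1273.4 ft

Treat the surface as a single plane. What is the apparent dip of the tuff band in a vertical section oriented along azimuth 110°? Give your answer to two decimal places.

38.44°

Let the plane be z = a·E + b·N + c.
SP-3−SP-2: 201a − 24b = −118.2;  SP-4−SP-2: 245a + 52b = −58.8.
Solving gives a = −0.46275, b = 1.04949.
Unit vector along 110° is (sin 110°, cos 110°) = (0.9397, -0.3420).
Slope in that direction = a·(0.9397) + b·(-0.3420) = −0.79379.
Apparent dip = arctan|0.79379| = 38.44° (true dip is 48.9°, so apparent ≤ true as expected).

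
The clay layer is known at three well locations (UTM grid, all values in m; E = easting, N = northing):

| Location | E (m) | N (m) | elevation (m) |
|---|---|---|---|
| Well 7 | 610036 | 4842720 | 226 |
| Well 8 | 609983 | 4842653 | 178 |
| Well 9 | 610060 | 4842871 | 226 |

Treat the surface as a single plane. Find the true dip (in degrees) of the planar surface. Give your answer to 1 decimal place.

Let the plane be z = a·E + b·N + c.
Well 8−Well 7: −53a − 67b = −48;  Well 9−Well 7: 24a + 151b = 0.
Solving gives a = 1.13339, b = −0.18014.
Gradient magnitude |∇z| = √(a² + b²) = √(1.28456 + 0.03245) = 1.14761.
True dip = arctan(1.14761) = 48.9°, dipping toward W (azimuth ≈ 279°).

48.9°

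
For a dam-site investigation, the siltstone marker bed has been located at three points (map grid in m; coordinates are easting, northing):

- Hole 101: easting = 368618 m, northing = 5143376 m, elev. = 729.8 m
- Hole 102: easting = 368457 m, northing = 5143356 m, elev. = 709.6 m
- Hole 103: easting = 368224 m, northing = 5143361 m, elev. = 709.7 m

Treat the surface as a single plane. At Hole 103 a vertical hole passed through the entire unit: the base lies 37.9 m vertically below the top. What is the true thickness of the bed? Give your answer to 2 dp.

28.67 m

Two edge vectors: Hole 101→Hole 102 = (-161, -20, -20.2), Hole 101→Hole 103 = (-394, -15, -20.1).
Normal n = (Hole 101→Hole 102) × (Hole 101→Hole 103) = (99, 4722.7, -5465).
So ∂z/∂easting = −n_x/n_z = 0.01812 and ∂z/∂northing = −n_y/n_z = 0.86417.
|∇z| = √(a²+b²) = 0.86436, so dip δ = arctan(0.86436) = 40.84°.
True thickness = vertical thickness × cos δ = 37.9 × cos 40.84° = 28.67 m.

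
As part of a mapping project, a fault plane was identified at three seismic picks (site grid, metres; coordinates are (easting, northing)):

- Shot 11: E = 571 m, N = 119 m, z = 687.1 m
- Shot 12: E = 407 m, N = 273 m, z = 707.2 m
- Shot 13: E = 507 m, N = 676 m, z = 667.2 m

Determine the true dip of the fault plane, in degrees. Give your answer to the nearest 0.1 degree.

Let the plane be z = a·E + b·N + c.
Shot 12−Shot 11: −164a + 154b = 20.1;  Shot 13−Shot 11: −64a + 557b = −19.9.
Solving gives a = −0.17499, b = −0.05583.
Gradient magnitude |∇z| = √(a² + b²) = √(0.03062 + 0.00312) = 0.18368.
True dip = arctan(0.18368) = 10.4°, dipping toward ENE (azimuth ≈ 072°).

10.4°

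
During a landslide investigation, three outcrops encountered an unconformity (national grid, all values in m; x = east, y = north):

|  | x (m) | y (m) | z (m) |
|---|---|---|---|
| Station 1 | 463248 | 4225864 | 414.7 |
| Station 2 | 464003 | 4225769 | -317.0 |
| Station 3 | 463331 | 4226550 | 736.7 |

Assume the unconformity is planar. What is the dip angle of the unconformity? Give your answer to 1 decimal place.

46.8°

Let the plane be z = a·x + b·y + c.
Station 2−Station 1: 755a − 95b = −731.7;  Station 3−Station 1: 83a + 686b = 322.
Solving gives a = −0.89643, b = 0.57785.
Gradient magnitude |∇z| = √(a² + b²) = √(0.80359 + 0.33391) = 1.06653.
True dip = arctan(1.06653) = 46.8°, dipping toward ESE (azimuth ≈ 123°).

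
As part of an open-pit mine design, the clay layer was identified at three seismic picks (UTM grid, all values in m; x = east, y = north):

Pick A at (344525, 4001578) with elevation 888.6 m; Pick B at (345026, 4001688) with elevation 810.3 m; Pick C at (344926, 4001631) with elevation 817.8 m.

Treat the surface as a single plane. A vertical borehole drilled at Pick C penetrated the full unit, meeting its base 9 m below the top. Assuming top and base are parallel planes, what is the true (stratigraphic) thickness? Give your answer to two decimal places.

Let the plane be z = a·x + b·y + c.
Pick B−Pick A: 501a + 110b = −78.3;  Pick C−Pick A: 401a + 53b = −70.8.
Solving gives a = −0.20722, b = 0.23196.
|∇z| = √(a²+b²) = 0.31104, so dip δ = arctan(0.31104) = 17.28°.
True thickness = vertical thickness × cos δ = 9 × cos 17.28° = 8.59 m.

8.59 m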